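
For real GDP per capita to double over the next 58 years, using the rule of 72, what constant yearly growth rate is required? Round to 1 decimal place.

72 / 58 ≈ 1.24, so about 1.2% per year.

approximately 1.2%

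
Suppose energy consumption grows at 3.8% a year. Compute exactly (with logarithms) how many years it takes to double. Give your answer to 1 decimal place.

t = ln(2) / ln(1 + 0.038) = 0.6931 / 0.037296 ≈ 18.58.

18.6 years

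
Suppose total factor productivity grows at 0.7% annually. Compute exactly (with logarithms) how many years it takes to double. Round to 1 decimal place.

99.4 years

t = ln(2) / ln(1 + 0.007) = 0.6931 / 0.006976 ≈ 99.35.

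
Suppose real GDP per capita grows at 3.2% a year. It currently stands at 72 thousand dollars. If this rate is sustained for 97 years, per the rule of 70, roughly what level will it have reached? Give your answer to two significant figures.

about 1600 thousand dollars

Doubling time ≈ 70/3.2 = 21.88 years.
97 years is 97/21.88 ≈ 4.43 doublings, a factor of 2^4.43 ≈ 21.56.
72 × 21.56 ≈ 1600 thousand dollars.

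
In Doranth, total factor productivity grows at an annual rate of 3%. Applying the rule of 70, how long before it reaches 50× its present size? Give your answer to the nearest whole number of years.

One doubling takes 70/3 = 23.33 years.
Reaching 50× takes log₂(50) ≈ 5.64 doublings.
5.64 × 23.33 ≈ 132 years.

132 years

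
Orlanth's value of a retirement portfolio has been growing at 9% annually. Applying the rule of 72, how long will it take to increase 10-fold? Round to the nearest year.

≈ 27 years

At 9% it doubles every 72/9 ≈ 8.00 years.
Reaching 10× takes log₂(10) ≈ 3.32 doublings.
3.32 × 8.00 ≈ 27 years.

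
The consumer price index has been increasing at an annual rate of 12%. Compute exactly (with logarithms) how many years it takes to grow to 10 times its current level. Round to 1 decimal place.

t = ln(10) / ln(1 + 0.12) = 2.3026 / 0.113329 ≈ 20.32.

20.3 years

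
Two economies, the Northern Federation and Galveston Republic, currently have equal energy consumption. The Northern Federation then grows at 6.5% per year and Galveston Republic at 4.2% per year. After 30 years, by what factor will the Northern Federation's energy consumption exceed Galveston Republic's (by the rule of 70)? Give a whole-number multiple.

2 times

Rate gap = 6.5% − 4.2% = 2.3 points.
The ratio doubles every 70/2.3 ≈ 30.43 years.
30/30.43 ≈ 0.99 doublings → ratio ≈ 2^0.99 ≈ 2.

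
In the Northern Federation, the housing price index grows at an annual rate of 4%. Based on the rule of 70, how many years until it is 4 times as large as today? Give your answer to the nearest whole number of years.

roughly 35 years

One doubling takes 70/4 = 17.50 years.
Getting to 4× needs 2 doublings: 2 × 17.50 ≈ 35 years.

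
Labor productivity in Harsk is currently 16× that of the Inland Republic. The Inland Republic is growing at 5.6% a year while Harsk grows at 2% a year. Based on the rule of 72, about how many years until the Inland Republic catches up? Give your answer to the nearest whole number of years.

What matters is the difference: 3.6 pp.
Rule of 72 on the gap: the ratio halves every 72/3.6 ≈ 20.00 years.
A 16× gap closes after 4 halvings: 4 × 20.00 ≈ 80 years.

around 80 years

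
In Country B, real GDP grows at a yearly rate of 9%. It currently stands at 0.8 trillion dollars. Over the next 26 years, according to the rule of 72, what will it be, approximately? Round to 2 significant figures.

It doubles every 72/9 ≈ 8.00 years, so 26 years is 3.25 doublings.
2^3.25 ≈ 9.51; 0.8 × 9.51 ≈ 7.6 trillion dollars.

7.6 trillion dollars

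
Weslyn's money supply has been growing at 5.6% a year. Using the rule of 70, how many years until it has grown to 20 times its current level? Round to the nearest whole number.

around 54 years

At 5.6% it doubles every 70/5.6 ≈ 12.50 years.
20× is log₂ 20 ≈ 4.32 doublings, so ≈ 4.32 × 12.50 = 54 years.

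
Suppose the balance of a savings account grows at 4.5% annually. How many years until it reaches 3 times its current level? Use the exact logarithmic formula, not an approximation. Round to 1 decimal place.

25.0 years

t = ln(3) / ln(1 + 0.045) = 1.0986 / 0.044017 ≈ 24.96.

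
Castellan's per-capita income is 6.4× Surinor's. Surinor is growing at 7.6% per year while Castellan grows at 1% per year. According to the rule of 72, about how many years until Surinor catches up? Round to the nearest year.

What matters is the difference: 6.6 pp.
Rule of 72 on the gap: the ratio halves every 72/6.6 ≈ 10.91 years.
A 6.4× gap takes log₂(6.4) ≈ 2.68 halvings to close: 2.68 × 10.91 ≈ 29 years.

around 29 years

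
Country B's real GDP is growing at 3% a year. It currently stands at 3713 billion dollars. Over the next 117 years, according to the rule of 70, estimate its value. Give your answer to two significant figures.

Doubling time ≈ 70/3 = 23.33 years.
117 years is 117/23.33 ≈ 5.02 doublings, a factor of 2^5.02 ≈ 32.45.
3713 × 32.45 ≈ 120000 billion dollars.

120000 billion dollars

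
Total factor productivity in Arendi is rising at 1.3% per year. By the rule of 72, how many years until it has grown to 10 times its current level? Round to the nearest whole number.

At 1.3% it doubles every 72/1.3 ≈ 55.38 years.
Reaching 10× takes log₂(10) ≈ 3.32 doublings.
3.32 × 55.38 ≈ 184 years.

roughly 184 years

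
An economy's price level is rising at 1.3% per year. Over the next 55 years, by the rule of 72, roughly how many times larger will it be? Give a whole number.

roughly 2 times

72/1.3 ≈ 55.38 years per doubling.
55 years fits 1 doubling: 2^1 = 2.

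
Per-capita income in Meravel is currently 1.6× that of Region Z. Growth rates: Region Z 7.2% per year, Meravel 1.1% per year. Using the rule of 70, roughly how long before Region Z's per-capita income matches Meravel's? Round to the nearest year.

What matters is the difference: 6.1 pp.
Rule of 70 on the gap: the ratio halves every 70/6.1 ≈ 11.48 years.
A 1.6× gap takes log₂(1.6) ≈ 0.68 halvings to close: 0.68 × 11.48 ≈ 8 years.

about 8 years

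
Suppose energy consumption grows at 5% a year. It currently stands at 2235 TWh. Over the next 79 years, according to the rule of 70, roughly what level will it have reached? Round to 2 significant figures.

It doubles every 70/5 ≈ 14.00 years, so 79 years is 5.64 doublings.
2^5.64 ≈ 49.87; 2235 × 49.87 ≈ 110000 TWh.

about 110000 TWh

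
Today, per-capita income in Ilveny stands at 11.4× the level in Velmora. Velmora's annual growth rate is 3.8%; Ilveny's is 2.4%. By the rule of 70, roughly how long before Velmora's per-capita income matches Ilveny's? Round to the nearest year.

What matters is the difference: 1.4 pp.
Rule of 70 on the gap: the ratio halves every 70/1.4 ≈ 50.00 years.
An 11.4× gap takes log₂(11.4) ≈ 3.51 halvings to close: 3.51 × 50.00 ≈ 176 years.

roughly 176 years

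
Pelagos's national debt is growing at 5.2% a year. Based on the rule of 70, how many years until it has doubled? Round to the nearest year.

roughly 13 years

70/5.2 ≈ 13.46, so it doubles roughly every 13 years.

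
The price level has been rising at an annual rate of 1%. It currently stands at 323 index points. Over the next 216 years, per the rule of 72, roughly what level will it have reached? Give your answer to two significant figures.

It doubles every 72/1 ≈ 72.00 years, so 216 years is 3.00 doublings.
2^3.00 ≈ 8.00; 323 × 8.00 ≈ 2600 index points.

around 2600 index points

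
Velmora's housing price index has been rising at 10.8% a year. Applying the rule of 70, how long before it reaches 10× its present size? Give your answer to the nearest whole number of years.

≈ 22 years

Doubling time ≈ 70/10.8 = 6.48 years.
Reaching 10× takes log₂(10) ≈ 3.32 doublings.
3.32 × 6.48 ≈ 22 years.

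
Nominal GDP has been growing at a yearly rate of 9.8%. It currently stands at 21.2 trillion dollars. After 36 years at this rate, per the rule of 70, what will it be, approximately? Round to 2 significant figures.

It doubles every 70/9.8 ≈ 7.14 years, so 36 years is 5.04 doublings.
2^5.04 ≈ 32.90; 21.2 × 32.90 ≈ 700 trillion dollars.

700 trillion dollars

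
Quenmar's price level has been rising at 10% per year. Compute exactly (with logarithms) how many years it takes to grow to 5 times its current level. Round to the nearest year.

t = ln(5) / ln(1 + 0.1) = 1.6094 / 0.095310 ≈ 16.89.
≈ 17 years.

17 years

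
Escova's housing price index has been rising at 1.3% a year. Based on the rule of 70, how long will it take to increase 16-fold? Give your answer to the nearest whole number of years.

One doubling takes 70/1.3 = 53.85 years.
16× is 4 doublings, so 4 × 53.85 ≈ 215 years.

roughly 215 years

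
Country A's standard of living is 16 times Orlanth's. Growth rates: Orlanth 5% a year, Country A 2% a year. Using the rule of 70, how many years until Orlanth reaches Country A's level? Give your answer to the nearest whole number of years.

The growth-rate gap is 5% − 2% = 3 percentage points.
So the ratio between them halves every 70/3 ≈ 23.33 years.
A 16 times gap closes after 4 halvings: 4 × 23.33 ≈ 93 years.

around 93 years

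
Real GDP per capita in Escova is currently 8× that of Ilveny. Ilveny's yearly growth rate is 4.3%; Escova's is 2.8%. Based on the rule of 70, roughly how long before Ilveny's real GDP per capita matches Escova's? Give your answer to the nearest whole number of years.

The growth-rate gap is 4.3% − 2.8% = 1.5 percentage points.
So the ratio between them halves every 70/1.5 ≈ 46.67 years.
An 8× gap closes after 3 halvings: 3 × 46.67 ≈ 140 years.

≈ 140 years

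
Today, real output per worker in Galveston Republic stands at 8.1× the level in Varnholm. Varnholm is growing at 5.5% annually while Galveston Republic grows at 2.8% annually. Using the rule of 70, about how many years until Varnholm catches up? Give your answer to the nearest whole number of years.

≈ 78 years

Varnholm gains on Galveston Republic at 5.5% − 2.8% = 2.7 points a year.
At that relative rate the gap halves every 70/2.7 ≈ 25.93 years.
An 8.1× gap takes log₂(8.1) ≈ 3.02 halvings to close: 3.02 × 25.93 ≈ 78 years.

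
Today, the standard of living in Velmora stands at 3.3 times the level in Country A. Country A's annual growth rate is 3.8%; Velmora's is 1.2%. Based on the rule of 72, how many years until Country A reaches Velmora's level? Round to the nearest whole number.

around 48 years

Country A gains on Velmora at 3.8% − 1.2% = 2.6 points a year.
At that relative rate the gap halves every 72/2.6 ≈ 27.69 years.
A 3.3 times gap takes log₂(3.3) ≈ 1.72 halvings to close: 1.72 × 27.69 ≈ 48 years.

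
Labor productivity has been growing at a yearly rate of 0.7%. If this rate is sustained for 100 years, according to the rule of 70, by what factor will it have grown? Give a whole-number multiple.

≈ 2 times

Doubling time ≈ 70/0.7 = 100.00 years.
100/100.00 ≈ 1 doubling, so about 2^1 = 2×.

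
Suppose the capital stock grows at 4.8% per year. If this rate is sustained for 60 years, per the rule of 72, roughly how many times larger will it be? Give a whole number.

roughly 16 times

At 4.8% one doubling takes ≈ 15.00 years; 60 years is 4 of them, so ×16.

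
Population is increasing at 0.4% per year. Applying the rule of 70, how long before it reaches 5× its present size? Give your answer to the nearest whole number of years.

Doubling time ≈ 70/0.4 = 175.00 years.
Reaching 5× takes log₂(5) ≈ 2.32 doublings.
2.32 × 175.00 ≈ 406 years.

406 years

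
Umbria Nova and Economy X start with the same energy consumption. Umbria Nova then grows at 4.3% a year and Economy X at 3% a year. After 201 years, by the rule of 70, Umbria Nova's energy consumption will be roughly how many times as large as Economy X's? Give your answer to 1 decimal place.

Rate gap = 4.3% − 3% = 1.3 points.
The ratio doubles every 70/1.3 ≈ 53.85 years.
201/53.85 ≈ 3.73 doublings → ratio ≈ 2^3.73 ≈ 13.3.

roughly 13.3 times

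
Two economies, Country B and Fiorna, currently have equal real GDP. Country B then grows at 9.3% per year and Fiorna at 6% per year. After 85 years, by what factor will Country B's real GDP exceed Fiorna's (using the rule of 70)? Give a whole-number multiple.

roughly 16 times

Only the 3.3-point difference matters.
70/3.3 ≈ 21.21 years per doubling of the ratio; 85 years gives 4.01 doublings, so ≈ 16×.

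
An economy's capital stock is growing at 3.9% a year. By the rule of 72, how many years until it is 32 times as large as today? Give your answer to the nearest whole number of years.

about 92 years

Doubling time ≈ 72/3.9 = 18.46 years.
Getting to 32× needs 5 doublings: 5 × 18.46 ≈ 92 years.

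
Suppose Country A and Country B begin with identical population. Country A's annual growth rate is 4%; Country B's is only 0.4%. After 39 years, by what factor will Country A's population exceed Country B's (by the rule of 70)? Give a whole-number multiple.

Rate gap = 4% − 0.4% = 3.6 points.
The ratio doubles every 70/3.6 ≈ 19.44 years.
39/19.44 ≈ 2.01 doublings → ratio ≈ 2^2.01 ≈ 4.

around 4 times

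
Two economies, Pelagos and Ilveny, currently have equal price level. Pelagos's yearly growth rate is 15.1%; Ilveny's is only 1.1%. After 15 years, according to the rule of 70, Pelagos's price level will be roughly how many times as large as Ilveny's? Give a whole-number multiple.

Pelagos pulls ahead at 14 pp per year, so the ratio doubles every 70/14 ≈ 5.00 years.
In 15 years that's 3.00 doublings: 2^3.00 ≈ 8.

8 times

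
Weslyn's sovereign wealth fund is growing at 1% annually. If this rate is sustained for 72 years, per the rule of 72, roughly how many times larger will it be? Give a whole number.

about 2 times

Doubling time ≈ 72/1 = 72.00 years.
72/72.00 ≈ 1 doubling, so about 2^1 = 2×.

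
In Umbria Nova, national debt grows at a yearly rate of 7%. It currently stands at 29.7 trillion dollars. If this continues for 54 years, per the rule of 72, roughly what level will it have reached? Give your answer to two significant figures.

Doubling time ≈ 72/7 = 10.29 years.
54 years is 54/10.29 ≈ 5.25 doublings, a factor of 2^5.25 ≈ 38.05.
29.7 × 38.05 ≈ 1100 trillion dollars.

≈ 1100 trillion dollars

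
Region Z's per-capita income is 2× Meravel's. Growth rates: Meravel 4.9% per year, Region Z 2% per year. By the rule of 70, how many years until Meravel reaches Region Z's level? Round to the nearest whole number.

roughly 24 years

What matters is the difference: 2.9 pp.
Rule of 70 on the gap: the ratio halves every 70/2.9 ≈ 24.14 years.
A 2× gap closes after 1 halving: 1 × 24.14 ≈ 24 years.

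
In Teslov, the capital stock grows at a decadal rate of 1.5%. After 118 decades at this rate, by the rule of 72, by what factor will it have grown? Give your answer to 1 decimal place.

Doubling time ≈ 72/1.5 = 48.00 decades.
118 decades / 48.00 ≈ 2.46 doublings → factor 2^2.46 ≈ 5.5.

5.5 times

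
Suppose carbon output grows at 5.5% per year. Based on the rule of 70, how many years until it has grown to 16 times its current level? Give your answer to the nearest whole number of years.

51 years

One doubling takes 70/5.5 = 12.73 years.
Getting to 16× needs 4 doublings: 4 × 12.73 ≈ 51 years.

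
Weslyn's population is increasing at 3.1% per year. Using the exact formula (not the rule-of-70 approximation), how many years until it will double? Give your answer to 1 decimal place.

22.7 years

t = ln(2) / ln(1 + 0.031) = 0.6931 / 0.030529 ≈ 22.70.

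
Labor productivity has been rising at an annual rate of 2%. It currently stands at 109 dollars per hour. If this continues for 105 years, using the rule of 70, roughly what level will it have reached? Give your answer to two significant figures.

approximately 870 dollars per hour

It doubles every 70/2 ≈ 35.00 years, so 105 years is 3.00 doublings.
2^3.00 ≈ 8.00; 109 × 8.00 ≈ 870 dollars per hour.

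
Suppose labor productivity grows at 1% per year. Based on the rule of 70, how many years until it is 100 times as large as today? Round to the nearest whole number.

One doubling takes 70/1 = 70.00 years.
Reaching 100× takes log₂(100) ≈ 6.64 doublings.
6.64 × 70.00 ≈ 465 years.

465 years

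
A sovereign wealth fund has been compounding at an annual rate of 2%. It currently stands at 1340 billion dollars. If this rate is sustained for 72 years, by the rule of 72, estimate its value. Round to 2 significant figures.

Doubling time ≈ 72/2 = 36.00 years.
72 years is 72/36.00 ≈ 2.00 doublings, a factor of 2^2.00 ≈ 4.00.
1340 × 4.00 ≈ 5400 billion dollars.

approximately 5400 billion dollars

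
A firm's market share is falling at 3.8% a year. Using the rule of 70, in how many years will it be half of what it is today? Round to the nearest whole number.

roughly 18 years

Falling at 3.8%, it halves about every 70/3.8 = 18.42 years.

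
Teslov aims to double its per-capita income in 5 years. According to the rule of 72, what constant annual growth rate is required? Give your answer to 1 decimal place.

72 / 5 ≈ 14.40, so about 14.4% annually.

≈ 14.4%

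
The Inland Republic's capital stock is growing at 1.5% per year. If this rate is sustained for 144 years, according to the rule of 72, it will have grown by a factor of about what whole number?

Doubling time ≈ 72/1.5 = 48.00 years.
144/48.00 ≈ 3 doublings, so about 2^3 = 8×.

about 8 times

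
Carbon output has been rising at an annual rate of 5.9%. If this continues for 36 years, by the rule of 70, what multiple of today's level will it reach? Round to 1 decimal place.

≈ 8.2 times

Doubles every ≈ 11.86 years (70/5.9).
36 years is 3.04 doublings; 2^3.04 ≈ 8.2×.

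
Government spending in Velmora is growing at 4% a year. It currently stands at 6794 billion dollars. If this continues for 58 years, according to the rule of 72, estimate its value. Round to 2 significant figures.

Doubling time ≈ 72/4 = 18.00 years.
58 years is 58/18.00 ≈ 3.22 doublings, a factor of 2^3.22 ≈ 9.32.
6794 × 9.32 ≈ 63000 billion dollars.

around 63000 billion dollars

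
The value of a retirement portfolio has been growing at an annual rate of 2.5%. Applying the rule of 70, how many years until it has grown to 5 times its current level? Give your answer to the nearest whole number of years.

At 2.5% it doubles every 70/2.5 ≈ 28.00 years.
5× is log₂ 5 ≈ 2.32 doublings, so ≈ 2.32 × 28.00 = 65 years.

approximately 65 years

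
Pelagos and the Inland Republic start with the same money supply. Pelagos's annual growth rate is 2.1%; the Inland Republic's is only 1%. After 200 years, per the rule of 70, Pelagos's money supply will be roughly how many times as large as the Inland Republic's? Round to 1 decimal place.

≈ 8.8 times

Only the 1.1-point difference matters.
70/1.1 ≈ 63.64 years per doubling of the ratio; 200 years gives 3.14 doublings, so ≈ 8.8×.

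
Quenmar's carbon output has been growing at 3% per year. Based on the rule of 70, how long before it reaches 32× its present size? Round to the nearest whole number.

At 3% it doubles every 70/3 ≈ 23.33 years.
32× is 5 doublings, so 5 × 23.33 ≈ 117 years.

≈ 117 years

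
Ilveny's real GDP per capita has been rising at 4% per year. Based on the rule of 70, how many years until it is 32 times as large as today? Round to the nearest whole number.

≈ 88 years

One doubling takes 70/4 = 17.50 years.
Getting to 32× needs 5 doublings: 5 × 17.50 ≈ 88 years.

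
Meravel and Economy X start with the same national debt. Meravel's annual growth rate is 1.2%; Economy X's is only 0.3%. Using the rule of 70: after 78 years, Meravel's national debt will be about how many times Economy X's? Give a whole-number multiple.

Only the 0.9-point difference matters.
70/0.9 ≈ 77.78 years per doubling of the ratio; 78 years gives 1.00 doublings, so ≈ 2×.

around 2 times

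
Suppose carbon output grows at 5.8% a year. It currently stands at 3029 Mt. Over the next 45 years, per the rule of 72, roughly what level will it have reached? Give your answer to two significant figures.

approximately 37000 Mt

Doubling time ≈ 72/5.8 = 12.41 years.
45 years is 45/12.41 ≈ 3.63 doublings, a factor of 2^3.63 ≈ 12.38.
3029 × 12.38 ≈ 37000 Mt.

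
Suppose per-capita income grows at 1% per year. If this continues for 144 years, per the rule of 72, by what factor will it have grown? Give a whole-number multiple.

about 4 times

72/1 ≈ 72.00 years per doubling.
144 years fits 2 doublings: 2^2 = 4.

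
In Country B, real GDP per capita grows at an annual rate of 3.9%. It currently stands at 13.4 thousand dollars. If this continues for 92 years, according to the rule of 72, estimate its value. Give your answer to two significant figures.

approximately 420 thousand dollars

Doubling time ≈ 72/3.9 = 18.46 years.
92 years is 92/18.46 ≈ 4.98 doublings, a factor of 2^4.98 ≈ 31.56.
13.4 × 31.56 ≈ 420 thousand dollars.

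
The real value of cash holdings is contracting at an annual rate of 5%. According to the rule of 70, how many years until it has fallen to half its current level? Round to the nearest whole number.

The rule works in reverse for decay: 70/5 ≈ 14.00 years to halve.

about 14 years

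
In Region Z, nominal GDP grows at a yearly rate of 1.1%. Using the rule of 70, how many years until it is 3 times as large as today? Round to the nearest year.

One doubling takes 70/1.1 = 63.64 years.
Reaching 3× takes log₂(3) ≈ 1.58 doublings.
1.58 × 63.64 ≈ 101 years.

roughly 101 years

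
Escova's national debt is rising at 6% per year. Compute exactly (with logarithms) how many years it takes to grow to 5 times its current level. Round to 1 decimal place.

27.6 years

t = ln(5) / ln(1 + 0.06) = 1.6094 / 0.058269 ≈ 27.62.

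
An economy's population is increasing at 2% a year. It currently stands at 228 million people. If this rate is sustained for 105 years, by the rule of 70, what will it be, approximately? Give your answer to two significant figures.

about 1800 million people

Doubling time ≈ 70/2 = 35.00 years.
105 years is 105/35.00 ≈ 3.00 doublings, a factor of 2^3.00 ≈ 8.00.
228 × 8.00 ≈ 1800 million people.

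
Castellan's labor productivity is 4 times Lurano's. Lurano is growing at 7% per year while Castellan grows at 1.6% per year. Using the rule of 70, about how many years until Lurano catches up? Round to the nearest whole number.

The growth-rate gap is 7% − 1.6% = 5.4 percentage points.
So the ratio between them halves every 70/5.4 ≈ 12.96 years.
A 4 times gap closes after 2 halvings: 2 × 12.96 ≈ 26 years.

approximately 26 years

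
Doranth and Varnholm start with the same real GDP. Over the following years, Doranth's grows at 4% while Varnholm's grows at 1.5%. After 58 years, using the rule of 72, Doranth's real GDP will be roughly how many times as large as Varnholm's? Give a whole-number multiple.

Doranth pulls ahead at 2.5 pp per year, so the ratio doubles every 72/2.5 ≈ 28.80 years.
In 58 years that's 2.01 doublings: 2^2.01 ≈ 4.

approximately 4 times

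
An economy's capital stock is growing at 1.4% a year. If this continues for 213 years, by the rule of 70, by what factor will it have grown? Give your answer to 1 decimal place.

Doubling time ≈ 70/1.4 = 50.00 years.
213 years / 50.00 ≈ 4.26 doublings → factor 2^4.26 ≈ 19.2.

around 19.2 times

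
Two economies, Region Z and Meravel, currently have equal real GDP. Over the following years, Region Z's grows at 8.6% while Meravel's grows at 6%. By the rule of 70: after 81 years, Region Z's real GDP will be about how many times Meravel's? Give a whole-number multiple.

approximately 8 times

Only the 2.6-point difference matters.
70/2.6 ≈ 26.92 years per doubling of the ratio; 81 years gives 3.01 doublings, so ≈ 8×.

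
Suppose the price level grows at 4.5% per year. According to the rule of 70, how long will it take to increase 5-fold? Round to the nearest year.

One doubling takes 70/4.5 = 15.56 years.
Reaching 5× takes log₂(5) ≈ 2.32 doublings.
2.32 × 15.56 ≈ 36 years.

roughly 36 years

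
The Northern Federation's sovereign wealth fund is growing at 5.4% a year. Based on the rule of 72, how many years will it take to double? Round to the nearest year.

Doubling time ≈ 72 / 5.4 = 13.33 years.

around 13 years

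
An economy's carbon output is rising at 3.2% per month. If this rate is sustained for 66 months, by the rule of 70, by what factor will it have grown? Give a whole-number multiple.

≈ 8 times

70/3.2 ≈ 21.88 months per doubling.
66 months fits 3 doublings: 2^3 = 8.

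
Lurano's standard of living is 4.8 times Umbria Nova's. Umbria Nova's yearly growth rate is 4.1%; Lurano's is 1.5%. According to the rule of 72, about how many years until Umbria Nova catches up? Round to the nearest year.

What matters is the difference: 2.6 pp.
Rule of 72 on the gap: the ratio halves every 72/2.6 ≈ 27.69 years.
A 4.8 times gap takes log₂(4.8) ≈ 2.26 halvings to close: 2.26 × 27.69 ≈ 63 years.

about 63 years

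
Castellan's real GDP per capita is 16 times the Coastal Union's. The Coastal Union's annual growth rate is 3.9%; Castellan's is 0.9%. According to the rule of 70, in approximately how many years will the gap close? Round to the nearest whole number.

The growth-rate gap is 3.9% − 0.9% = 3 percentage points.
So the ratio between them halves every 70/3 ≈ 23.33 years.
A 16 times gap closes after 4 halvings: 4 × 23.33 ≈ 93 years.

around 93 years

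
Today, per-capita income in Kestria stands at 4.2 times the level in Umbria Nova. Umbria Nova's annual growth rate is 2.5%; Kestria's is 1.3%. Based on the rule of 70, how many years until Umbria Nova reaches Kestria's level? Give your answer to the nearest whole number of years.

What matters is the difference: 1.2 pp.
Rule of 70 on the gap: the ratio halves every 70/1.2 ≈ 58.33 years.
A 4.2 times gap takes log₂(4.2) ≈ 2.07 halvings to close: 2.07 × 58.33 ≈ 121 years.

approximately 121 years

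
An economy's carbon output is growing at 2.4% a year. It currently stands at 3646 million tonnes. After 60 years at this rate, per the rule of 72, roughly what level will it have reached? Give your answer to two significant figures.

Doubling time ≈ 72/2.4 = 30.00 years.
60 years is 60/30.00 ≈ 2.00 doublings, a factor of 2^2.00 ≈ 4.00.
3646 × 4.00 ≈ 15000 million tonnes.

around 15000 million tonnes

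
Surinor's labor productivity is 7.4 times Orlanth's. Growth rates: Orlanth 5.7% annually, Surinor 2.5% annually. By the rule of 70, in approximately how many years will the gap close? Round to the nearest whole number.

approximately 63 years

The growth-rate gap is 5.7% − 2.5% = 3.2 percentage points.
So the ratio between them halves every 70/3.2 ≈ 21.88 years.
A 7.4 times gap takes log₂(7.4) ≈ 2.89 halvings to close: 2.89 × 21.88 ≈ 63 years.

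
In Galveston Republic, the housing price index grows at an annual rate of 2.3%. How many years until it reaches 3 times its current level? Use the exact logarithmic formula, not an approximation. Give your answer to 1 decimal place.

48.3 years

t = ln(3) / ln(1 + 0.023) = 1.0986 / 0.022739 ≈ 48.31.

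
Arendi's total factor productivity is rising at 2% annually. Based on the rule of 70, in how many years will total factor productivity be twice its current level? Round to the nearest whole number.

around 35 years

At 2%, doubling takes about 70/2 = 35.00 years.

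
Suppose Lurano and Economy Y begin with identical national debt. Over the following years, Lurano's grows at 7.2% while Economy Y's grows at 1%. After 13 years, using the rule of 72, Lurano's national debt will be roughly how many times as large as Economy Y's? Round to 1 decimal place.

≈ 2.2 times

Rate gap = 7.2% − 1% = 6.2 points.
The ratio doubles every 72/6.2 ≈ 11.61 years.
13/11.61 ≈ 1.12 doublings → ratio ≈ 2^1.12 ≈ 2.2.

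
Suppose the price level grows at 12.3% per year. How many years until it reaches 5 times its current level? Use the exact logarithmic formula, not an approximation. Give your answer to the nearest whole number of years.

t = ln(5) / ln(1 + 0.123) = 1.6094 / 0.116004 ≈ 13.87.
≈ 14 years.

14 years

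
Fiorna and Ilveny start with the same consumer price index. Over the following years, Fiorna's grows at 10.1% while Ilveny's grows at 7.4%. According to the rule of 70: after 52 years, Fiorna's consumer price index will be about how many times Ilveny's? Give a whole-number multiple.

Rate gap = 10.1% − 7.4% = 2.7 points.
The ratio doubles every 70/2.7 ≈ 25.93 years.
52/25.93 ≈ 2.01 doublings → ratio ≈ 2^2.01 ≈ 4.

≈ 4 times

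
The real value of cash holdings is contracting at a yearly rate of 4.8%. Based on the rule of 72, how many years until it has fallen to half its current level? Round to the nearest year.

15 years

Halving time ≈ 72 / 4.8 = 15.00 → 15 years.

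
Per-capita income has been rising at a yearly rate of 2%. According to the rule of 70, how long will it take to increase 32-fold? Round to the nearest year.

At 2% it doubles every 70/2 ≈ 35.00 years.
Getting to 32× needs 5 doublings: 5 × 35.00 ≈ 175 years.

roughly 175 years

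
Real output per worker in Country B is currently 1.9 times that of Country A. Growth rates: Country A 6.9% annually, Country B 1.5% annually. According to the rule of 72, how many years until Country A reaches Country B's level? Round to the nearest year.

roughly 12 years

The growth-rate gap is 6.9% − 1.5% = 5.4 percentage points.
So the ratio between them halves every 72/5.4 ≈ 13.33 years.
A 1.9 times gap takes log₂(1.9) ≈ 0.93 halvings to close: 0.93 × 13.33 ≈ 12 years.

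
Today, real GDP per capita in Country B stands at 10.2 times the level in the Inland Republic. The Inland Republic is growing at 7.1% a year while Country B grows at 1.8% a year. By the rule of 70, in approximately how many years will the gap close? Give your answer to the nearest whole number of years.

The growth-rate gap is 7.1% − 1.8% = 5.3 percentage points.
So the ratio between them halves every 70/5.3 ≈ 13.21 years.
A 10.2 times gap takes log₂(10.2) ≈ 3.35 halvings to close: 3.35 × 13.21 ≈ 44 years.

about 44 years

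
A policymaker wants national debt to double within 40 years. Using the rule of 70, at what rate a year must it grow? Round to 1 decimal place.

70 / 40 ≈ 1.75, so about 1.8% a year.

approximately 1.8%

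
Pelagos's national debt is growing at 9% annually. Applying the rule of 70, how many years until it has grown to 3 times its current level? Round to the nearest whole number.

≈ 12 years

One doubling takes 70/9 = 7.78 years.
Reaching 3× takes log₂(3) ≈ 1.58 doublings.
1.58 × 7.78 ≈ 12 years.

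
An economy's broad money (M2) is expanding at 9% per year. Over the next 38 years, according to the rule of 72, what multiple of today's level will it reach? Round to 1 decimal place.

Doubles every ≈ 8.00 years (72/9).
38 years is 4.75 doublings; 2^4.75 ≈ 26.9×.

about 26.9 times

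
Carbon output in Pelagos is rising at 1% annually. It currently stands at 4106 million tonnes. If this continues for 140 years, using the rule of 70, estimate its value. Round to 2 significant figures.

Doubling time ≈ 70/1 = 70.00 years.
140 years is 140/70.00 ≈ 2.00 doublings, a factor of 2^2.00 ≈ 4.00.
4106 × 4.00 ≈ 16000 million tonnes.

about 16000 million tonnes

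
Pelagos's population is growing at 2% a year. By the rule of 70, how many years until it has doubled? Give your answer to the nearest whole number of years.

35 years

At 2%, doubling takes about 70/2 = 35.00 years.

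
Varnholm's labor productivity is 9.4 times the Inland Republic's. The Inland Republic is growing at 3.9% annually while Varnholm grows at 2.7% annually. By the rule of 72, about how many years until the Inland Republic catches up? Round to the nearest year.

The growth-rate gap is 3.9% − 2.7% = 1.2 percentage points.
So the ratio between them halves every 72/1.2 ≈ 60.00 years.
A 9.4 times gap takes log₂(9.4) ≈ 3.23 halvings to close: 3.23 × 60.00 ≈ 194 years.

≈ 194 years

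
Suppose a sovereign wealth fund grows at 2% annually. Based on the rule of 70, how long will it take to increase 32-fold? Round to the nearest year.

around 175 years

Doubling time ≈ 70/2 = 35.00 years.
32× is 5 doublings, so 5 × 35.00 ≈ 175 years.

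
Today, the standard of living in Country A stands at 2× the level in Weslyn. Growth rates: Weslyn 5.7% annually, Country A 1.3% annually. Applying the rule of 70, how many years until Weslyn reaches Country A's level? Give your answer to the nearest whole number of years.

≈ 16 years

What matters is the difference: 4.4 pp.
Rule of 70 on the gap: the ratio halves every 70/4.4 ≈ 15.91 years.
A 2× gap closes after 1 halving: 1 × 15.91 ≈ 16 years.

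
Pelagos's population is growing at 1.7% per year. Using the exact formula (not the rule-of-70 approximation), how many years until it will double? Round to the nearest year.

t = ln(2) / ln(1 + 0.017) = 0.6931 / 0.016857 ≈ 41.12.
≈ 41 years.

41 years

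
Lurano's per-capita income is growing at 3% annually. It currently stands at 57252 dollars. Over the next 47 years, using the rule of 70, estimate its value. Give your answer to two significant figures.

It doubles every 70/3 ≈ 23.33 years, so 47 years is 2.01 doublings.
2^2.01 ≈ 4.03; 57252 × 4.03 ≈ 230000 dollars.

roughly 230000 dollars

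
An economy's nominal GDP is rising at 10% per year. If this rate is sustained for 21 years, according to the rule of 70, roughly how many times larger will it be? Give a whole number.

70/10 ≈ 7.00 years per doubling.
21 years fits 3 doublings: 2^3 = 8.

≈ 8 times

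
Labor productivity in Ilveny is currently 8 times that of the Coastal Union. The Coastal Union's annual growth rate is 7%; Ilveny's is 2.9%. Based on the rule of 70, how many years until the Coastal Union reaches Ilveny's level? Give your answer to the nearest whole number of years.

≈ 51 years

the Coastal Union gains on Ilveny at 7% − 2.9% = 4.1 points a year.
At that relative rate the gap halves every 70/4.1 ≈ 17.07 years.
An 8 times gap closes after 3 halvings: 3 × 17.07 ≈ 51 years.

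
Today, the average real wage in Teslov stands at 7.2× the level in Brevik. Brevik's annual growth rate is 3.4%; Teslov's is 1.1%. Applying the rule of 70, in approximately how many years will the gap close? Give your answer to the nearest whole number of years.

The growth-rate gap is 3.4% − 1.1% = 2.3 percentage points.
So the ratio between them halves every 70/2.3 ≈ 30.43 years.
A 7.2× gap takes log₂(7.2) ≈ 2.85 halvings to close: 2.85 × 30.43 ≈ 87 years.

roughly 87 years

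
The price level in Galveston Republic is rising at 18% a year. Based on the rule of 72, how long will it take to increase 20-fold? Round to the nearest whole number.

about 17 years

At 18% it doubles every 72/18 ≈ 4.00 years.
20× is log₂ 20 ≈ 4.32 doublings, so ≈ 4.32 × 4.00 = 17 years.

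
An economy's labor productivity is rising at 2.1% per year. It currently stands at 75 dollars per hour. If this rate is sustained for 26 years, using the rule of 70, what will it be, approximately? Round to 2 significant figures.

roughly 130 dollars per hour

It doubles every 70/2.1 ≈ 33.33 years, so 26 years is 0.78 doublings.
2^0.78 ≈ 1.72; 75 × 1.72 ≈ 130 dollars per hour.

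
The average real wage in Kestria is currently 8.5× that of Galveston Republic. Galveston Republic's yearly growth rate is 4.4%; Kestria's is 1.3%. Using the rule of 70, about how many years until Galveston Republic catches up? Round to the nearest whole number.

Galveston Republic gains on Kestria at 4.4% − 1.3% = 3.1 points a year.
At that relative rate the gap halves every 70/3.1 ≈ 22.58 years.
An 8.5× gap takes log₂(8.5) ≈ 3.09 halvings to close: 3.09 × 22.58 ≈ 70 years.

≈ 70 years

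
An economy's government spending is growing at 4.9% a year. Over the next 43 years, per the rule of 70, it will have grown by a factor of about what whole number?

about 8 times

At 4.9% one doubling takes ≈ 14.29 years; 43 years is 3 of them, so ×8.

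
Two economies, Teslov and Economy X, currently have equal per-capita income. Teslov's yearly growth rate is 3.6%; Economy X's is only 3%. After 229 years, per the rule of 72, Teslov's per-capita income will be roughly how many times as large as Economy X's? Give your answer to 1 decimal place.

approximately 3.8 times

Teslov pulls ahead at 0.6 pp per year, so the ratio doubles every 72/0.6 ≈ 120.00 years.
In 229 years that's 1.91 doublings: 2^1.91 ≈ 3.8.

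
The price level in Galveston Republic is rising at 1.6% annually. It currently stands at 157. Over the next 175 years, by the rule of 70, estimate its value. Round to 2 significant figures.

It doubles every 70/1.6 ≈ 43.75 years, so 175 years is 4.00 doublings.
2^4.00 ≈ 16.00; 157 × 16.00 ≈ 2500.

2500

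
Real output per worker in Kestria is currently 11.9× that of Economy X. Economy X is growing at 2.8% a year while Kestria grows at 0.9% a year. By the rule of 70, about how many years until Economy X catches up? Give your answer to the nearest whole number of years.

The growth-rate gap is 2.8% − 0.9% = 1.9 percentage points.
So the ratio between them halves every 70/1.9 ≈ 36.84 years.
An 11.9× gap takes log₂(11.9) ≈ 3.57 halvings to close: 3.57 × 36.84 ≈ 132 years.

roughly 132 years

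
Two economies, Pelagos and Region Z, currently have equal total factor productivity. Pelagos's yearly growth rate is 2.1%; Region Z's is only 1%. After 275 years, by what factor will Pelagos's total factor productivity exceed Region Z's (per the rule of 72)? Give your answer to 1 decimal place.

roughly 18.4 times

Rate gap = 2.1% − 1% = 1.1 points.
The ratio doubles every 72/1.1 ≈ 65.45 years.
275/65.45 ≈ 4.20 doublings → ratio ≈ 2^4.20 ≈ 18.4.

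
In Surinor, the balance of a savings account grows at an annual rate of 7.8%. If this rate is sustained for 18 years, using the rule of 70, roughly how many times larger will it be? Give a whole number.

70/7.8 ≈ 8.97 years per doubling.
18 years fits 2 doublings: 2^2 = 4.

roughly 4 times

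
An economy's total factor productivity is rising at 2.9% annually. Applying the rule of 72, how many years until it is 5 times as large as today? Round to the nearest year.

approximately 58 years

Doubling time ≈ 72/2.9 = 24.83 years.
5× is log₂ 5 ≈ 2.32 doublings, so ≈ 2.32 × 24.83 = 58 years.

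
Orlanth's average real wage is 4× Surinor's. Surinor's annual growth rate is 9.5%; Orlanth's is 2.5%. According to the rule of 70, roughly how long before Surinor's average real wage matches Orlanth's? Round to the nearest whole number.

What matters is the difference: 7 pp.
Rule of 70 on the gap: the ratio halves every 70/7 ≈ 10.00 years.
A 4× gap closes after 2 halvings: 2 × 10.00 ≈ 20 years.

20 years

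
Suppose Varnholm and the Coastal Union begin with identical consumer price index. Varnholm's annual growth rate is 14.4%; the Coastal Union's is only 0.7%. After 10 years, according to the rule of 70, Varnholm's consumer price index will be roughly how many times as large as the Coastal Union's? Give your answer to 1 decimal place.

Rate gap = 14.4% − 0.7% = 13.7 points.
The ratio doubles every 70/13.7 ≈ 5.11 years.
10/5.11 ≈ 1.96 doublings → ratio ≈ 2^1.96 ≈ 3.9.

approximately 3.9 times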